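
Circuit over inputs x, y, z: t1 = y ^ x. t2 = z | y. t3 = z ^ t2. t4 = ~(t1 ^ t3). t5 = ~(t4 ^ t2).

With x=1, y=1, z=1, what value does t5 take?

t1 = 1 ^ 1 = 0
t2 = 1 | 1 = 1
t3 = 1 ^ 1 = 0
t4 = ~(0 ^ 0) = 1
t5 = ~(1 ^ 1) = 1

1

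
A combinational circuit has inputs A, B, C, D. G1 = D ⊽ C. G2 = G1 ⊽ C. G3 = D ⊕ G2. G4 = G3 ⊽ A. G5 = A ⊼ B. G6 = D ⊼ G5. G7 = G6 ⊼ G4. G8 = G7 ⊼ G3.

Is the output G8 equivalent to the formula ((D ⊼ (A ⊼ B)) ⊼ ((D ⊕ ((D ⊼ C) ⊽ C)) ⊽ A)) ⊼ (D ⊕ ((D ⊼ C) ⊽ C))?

G1 = D ⊽ C
G2 = G1 ⊽ C = (D ⊽ C) ⊽ C
G3 = D ⊕ G2 = D ⊕ ((D ⊽ C) ⊽ C)
G4 = G3 ⊽ A = (D ⊕ ((D ⊽ C) ⊽ C)) ⊽ A
G5 = A ⊼ B
G6 = D ⊼ G5 = D ⊼ (A ⊼ B)
G7 = G6 ⊼ G4 = (D ⊼ (A ⊼ B)) ⊼ ((D ⊕ ((D ⊽ C) ⊽ C)) ⊽ A)
G8 = G7 ⊼ G3 = ((D ⊼ (A ⊼ B)) ⊼ ((D ⊕ ((D ⊽ C) ⊽ C)) ⊽ A)) ⊼ (D ⊕ ((D ⊽ C) ⊽ C))
At A=0, B=0, C=0, D=1: circuit gives 1, formula gives 0.

No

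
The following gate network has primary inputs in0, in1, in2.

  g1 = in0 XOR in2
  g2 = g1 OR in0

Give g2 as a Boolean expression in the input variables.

(in0 XOR in2) OR in0

g1 = in0 XOR in2
g2 = g1 OR in0 = (in0 XOR in2) OR in0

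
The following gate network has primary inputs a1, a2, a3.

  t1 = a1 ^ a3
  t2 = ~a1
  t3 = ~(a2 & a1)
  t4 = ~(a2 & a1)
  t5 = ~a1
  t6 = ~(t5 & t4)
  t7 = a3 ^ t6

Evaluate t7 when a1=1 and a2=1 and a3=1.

0

t4 = ~(1 & 1) = 0
t5 = ~1 = 0
t6 = ~(0 & 0) = 1
t7 = 1 ^ 1 = 0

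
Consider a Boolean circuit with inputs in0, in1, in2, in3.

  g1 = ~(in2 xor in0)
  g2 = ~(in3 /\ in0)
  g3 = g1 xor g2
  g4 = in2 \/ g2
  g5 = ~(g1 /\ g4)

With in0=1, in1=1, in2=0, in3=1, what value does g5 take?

g1 = ~(0 xor 1) = 0
g2 = ~(1 /\ 1) = 0
g4 = 0 \/ 0 = 0
g5 = ~(0 /\ 0) = 1

1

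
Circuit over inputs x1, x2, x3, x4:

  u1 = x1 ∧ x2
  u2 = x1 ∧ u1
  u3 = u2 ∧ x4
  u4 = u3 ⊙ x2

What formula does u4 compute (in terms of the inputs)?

u1 = x1 ∧ x2
u2 = x1 ∧ u1 = x1 ∧ (x1 ∧ x2)
u3 = u2 ∧ x4 = (x1 ∧ (x1 ∧ x2)) ∧ x4
u4 = u3 ⊙ x2 = ((x1 ∧ (x1 ∧ x2)) ∧ x4) ⊙ x2

((x1 ∧ (x1 ∧ x2)) ∧ x4) ⊙ x2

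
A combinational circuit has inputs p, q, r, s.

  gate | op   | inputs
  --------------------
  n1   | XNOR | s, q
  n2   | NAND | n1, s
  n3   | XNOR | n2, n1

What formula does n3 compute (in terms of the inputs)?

n1 = s XNOR q
n2 = n1 NAND s = (s XNOR q) NAND s
n3 = n2 XNOR n1 = ((s XNOR q) NAND s) XNOR (s XNOR q)

((s XNOR q) NAND s) XNOR (s XNOR q)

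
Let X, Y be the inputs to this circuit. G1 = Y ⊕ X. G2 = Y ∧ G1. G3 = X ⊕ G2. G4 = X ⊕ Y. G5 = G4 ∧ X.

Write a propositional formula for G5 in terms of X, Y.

G4 = X ⊕ Y
G5 = G4 ∧ X = (X ⊕ Y) ∧ X

(X ⊕ Y) ∧ X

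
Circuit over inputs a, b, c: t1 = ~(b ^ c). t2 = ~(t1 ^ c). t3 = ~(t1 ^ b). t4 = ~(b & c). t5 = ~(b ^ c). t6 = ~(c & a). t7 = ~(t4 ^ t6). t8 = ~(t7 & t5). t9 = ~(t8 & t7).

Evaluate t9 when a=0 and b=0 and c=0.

1

t4 = ~(0 & 0) = 1
t5 = ~(0 ^ 0) = 1
t6 = ~(0 & 0) = 1
t7 = ~(1 ^ 1) = 1
t8 = ~(1 & 1) = 0
t9 = ~(0 & 1) = 1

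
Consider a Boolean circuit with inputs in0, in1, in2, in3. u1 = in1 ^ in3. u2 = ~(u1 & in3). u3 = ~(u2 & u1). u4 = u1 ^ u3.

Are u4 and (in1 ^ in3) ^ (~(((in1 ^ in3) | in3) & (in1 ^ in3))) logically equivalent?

u1 = in1 ^ in3
u2 = ~(u1 & in3) = ~((in1 ^ in3) & in3)
u3 = ~(u2 & u1) = ~((~((in1 ^ in3) & in3)) & (in1 ^ in3))
u4 = u1 ^ u3 = (in1 ^ in3) ^ (~((~((in1 ^ in3) & in3)) & (in1 ^ in3)))
At in0=0, in1=0, in2=0, in3=1: circuit gives 0, formula gives 1.

No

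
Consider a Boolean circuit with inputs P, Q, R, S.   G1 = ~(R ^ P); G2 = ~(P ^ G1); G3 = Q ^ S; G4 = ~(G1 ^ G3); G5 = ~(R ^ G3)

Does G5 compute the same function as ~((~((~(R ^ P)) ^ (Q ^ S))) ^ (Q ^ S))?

G3 = Q ^ S
G5 = ~(R ^ G3) = ~(R ^ (Q ^ S))
At P=0, Q=0, R=0, S=1: circuit gives 0, formula gives 1.

No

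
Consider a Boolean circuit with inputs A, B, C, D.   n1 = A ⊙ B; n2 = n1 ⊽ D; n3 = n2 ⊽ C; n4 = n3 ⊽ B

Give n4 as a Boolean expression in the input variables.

n1 = A ⊙ B
n2 = n1 ⊽ D = (A ⊙ B) ⊽ D
n3 = n2 ⊽ C = ((A ⊙ B) ⊽ D) ⊽ C
n4 = n3 ⊽ B = (((A ⊙ B) ⊽ D) ⊽ C) ⊽ B

(((A ⊙ B) ⊽ D) ⊽ C) ⊽ B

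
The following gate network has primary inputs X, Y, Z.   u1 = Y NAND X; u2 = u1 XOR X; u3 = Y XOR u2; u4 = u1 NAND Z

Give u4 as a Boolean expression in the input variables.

(Y NAND X) NAND Z

u1 = Y NAND X
u4 = u1 NAND Z = (Y NAND X) NAND Z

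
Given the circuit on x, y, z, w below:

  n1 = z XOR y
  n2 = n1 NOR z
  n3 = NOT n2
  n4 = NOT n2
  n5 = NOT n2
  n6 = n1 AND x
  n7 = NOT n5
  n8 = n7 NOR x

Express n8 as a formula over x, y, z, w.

NOT NOT ((z XOR y) NOR z) NOR x

n1 = z XOR y
n2 = n1 NOR z = (z XOR y) NOR z
n5 = NOT n2 = NOT ((z XOR y) NOR z)
n7 = NOT n5 = NOT NOT ((z XOR y) NOR z)
n8 = n7 NOR x = NOT NOT ((z XOR y) NOR z) NOR x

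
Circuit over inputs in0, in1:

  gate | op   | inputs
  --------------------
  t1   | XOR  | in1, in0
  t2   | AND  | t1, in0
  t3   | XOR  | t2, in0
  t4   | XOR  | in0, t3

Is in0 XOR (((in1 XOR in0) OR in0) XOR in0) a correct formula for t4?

t1 = in1 XOR in0
t2 = t1 AND in0 = (in1 XOR in0) AND in0
t3 = t2 XOR in0 = ((in1 XOR in0) AND in0) XOR in0
t4 = in0 XOR t3 = in0 XOR (((in1 XOR in0) AND in0) XOR in0)
At in0=0, in1=1: circuit gives 0, formula gives 1.

No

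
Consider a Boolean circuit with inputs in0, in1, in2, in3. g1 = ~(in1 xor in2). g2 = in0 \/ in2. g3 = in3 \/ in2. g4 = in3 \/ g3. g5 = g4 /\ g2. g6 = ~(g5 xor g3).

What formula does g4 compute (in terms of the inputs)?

g3 = in3 \/ in2
g4 = in3 \/ g3 = in3 \/ (in3 \/ in2)

in3 \/ (in3 \/ in2)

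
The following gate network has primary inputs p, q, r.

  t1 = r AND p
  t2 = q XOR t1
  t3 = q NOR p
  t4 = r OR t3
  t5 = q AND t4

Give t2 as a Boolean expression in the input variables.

t1 = r AND p
t2 = q XOR t1 = q XOR (r AND p)

q XOR (r AND p)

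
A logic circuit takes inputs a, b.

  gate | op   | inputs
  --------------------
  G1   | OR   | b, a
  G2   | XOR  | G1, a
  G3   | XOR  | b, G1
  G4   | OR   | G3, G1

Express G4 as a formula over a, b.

G1 = b OR a
G3 = b XOR G1 = b XOR (b OR a)
G4 = G3 OR G1 = (b XOR (b OR a)) OR (b OR a)

(b XOR (b OR a)) OR (b OR a)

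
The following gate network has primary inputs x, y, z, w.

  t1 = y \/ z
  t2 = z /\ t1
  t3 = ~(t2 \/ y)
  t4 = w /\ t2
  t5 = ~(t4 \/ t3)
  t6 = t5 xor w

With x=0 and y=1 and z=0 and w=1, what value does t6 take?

t1 = 1 \/ 0 = 1
t2 = 0 /\ 1 = 0
t3 = ~(0 \/ 1) = 0
t4 = 1 /\ 0 = 0
t5 = ~(0 \/ 0) = 1
t6 = 1 xor 1 = 0

0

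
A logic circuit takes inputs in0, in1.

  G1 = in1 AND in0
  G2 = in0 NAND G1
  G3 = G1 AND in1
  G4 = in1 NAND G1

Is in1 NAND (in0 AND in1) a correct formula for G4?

Yes

G1 = in1 AND in0
G4 = in1 NAND G1 = in1 NAND (in1 AND in0)
At in0=1, in1=1: circuit gives 0, formula gives 0.
At in0=0, in1=0: circuit gives 1, formula gives 1.
Agrees on all 4 inputs.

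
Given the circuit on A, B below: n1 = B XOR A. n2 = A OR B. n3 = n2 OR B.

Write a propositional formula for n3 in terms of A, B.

n2 = A OR B
n3 = n2 OR B = (A OR B) OR B

(A OR B) OR B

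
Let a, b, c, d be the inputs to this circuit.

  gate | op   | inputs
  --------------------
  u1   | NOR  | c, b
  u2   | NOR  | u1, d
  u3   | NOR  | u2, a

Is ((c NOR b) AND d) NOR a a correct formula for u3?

No

u1 = c NOR b
u2 = u1 NOR d = (c NOR b) NOR d
u3 = u2 NOR a = ((c NOR b) NOR d) NOR a
At a=0, b=0, c=0, d=1: circuit gives 1, formula gives 0.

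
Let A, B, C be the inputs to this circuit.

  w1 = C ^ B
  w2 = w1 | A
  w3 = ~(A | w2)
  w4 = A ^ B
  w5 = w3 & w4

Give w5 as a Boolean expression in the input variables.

w1 = C ^ B
w2 = w1 | A = (C ^ B) | A
w3 = ~(A | w2) = ~(A | ((C ^ B) | A))
w4 = A ^ B
w5 = w3 & w4 = (~(A | ((C ^ B) | A))) & (A ^ B)

(~(A | ((C ^ B) | A))) & (A ^ B)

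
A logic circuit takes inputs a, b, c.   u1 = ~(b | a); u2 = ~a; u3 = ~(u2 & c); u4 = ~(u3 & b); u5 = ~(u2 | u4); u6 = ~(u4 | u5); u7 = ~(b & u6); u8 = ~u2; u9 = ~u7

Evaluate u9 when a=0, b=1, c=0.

1

u2 = ~0 = 1
u3 = ~(1 & 0) = 1
u4 = ~(1 & 1) = 0
u5 = ~(1 | 0) = 0
u6 = ~(0 | 0) = 1
u7 = ~(1 & 1) = 0
u9 = ~0 = 1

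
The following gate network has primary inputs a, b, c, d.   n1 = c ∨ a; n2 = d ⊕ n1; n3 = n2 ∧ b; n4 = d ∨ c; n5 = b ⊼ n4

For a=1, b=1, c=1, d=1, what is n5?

0

n4 = 1 ∨ 1 = 1
n5 = 1 ⊼ 1 = 0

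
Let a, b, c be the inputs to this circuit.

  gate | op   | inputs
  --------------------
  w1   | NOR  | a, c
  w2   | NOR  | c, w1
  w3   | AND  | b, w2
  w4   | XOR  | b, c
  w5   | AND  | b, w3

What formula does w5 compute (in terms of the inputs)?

b AND (b AND (c NOR (a NOR c)))

w1 = a NOR c
w2 = c NOR w1 = c NOR (a NOR c)
w3 = b AND w2 = b AND (c NOR (a NOR c))
w5 = b AND w3 = b AND (b AND (c NOR (a NOR c)))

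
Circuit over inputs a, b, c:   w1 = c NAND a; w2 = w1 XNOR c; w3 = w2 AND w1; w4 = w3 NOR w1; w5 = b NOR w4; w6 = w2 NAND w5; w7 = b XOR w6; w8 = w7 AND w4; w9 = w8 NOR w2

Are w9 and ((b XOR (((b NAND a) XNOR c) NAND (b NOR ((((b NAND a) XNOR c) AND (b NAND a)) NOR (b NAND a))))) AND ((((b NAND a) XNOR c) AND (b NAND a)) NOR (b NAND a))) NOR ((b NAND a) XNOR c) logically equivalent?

w1 = c NAND a
w2 = w1 XNOR c = (c NAND a) XNOR c
w3 = w2 AND w1 = ((c NAND a) XNOR c) AND (c NAND a)
w4 = w3 NOR w1 = (((c NAND a) XNOR c) AND (c NAND a)) NOR (c NAND a)
w5 = b NOR w4 = b NOR ((((c NAND a) XNOR c) AND (c NAND a)) NOR (c NAND a))
w6 = w2 NAND w5 = ((c NAND a) XNOR c) NAND (b NOR ((((c NAND a) XNOR c) AND (c NAND a)) NOR (c NAND a)))
w7 = b XOR w6 = b XOR (((c NAND a) XNOR c) NAND (b NOR ((((c NAND a) XNOR c) AND (c NAND a)) NOR (c NAND a))))
w8 = w7 AND w4 = (b XOR (((c NAND a) XNOR c) NAND (b NOR ((((c NAND a) XNOR c) AND (c NAND a)) NOR (c NAND a))))) AND ((((c NAND a) XNOR c) AND (c NAND a)) NOR (c NAND a))
w9 = w8 NOR w2 = ((b XOR (((c NAND a) XNOR c) NAND (b NOR ((((c NAND a) XNOR c) AND (c NAND a)) NOR (c NAND a))))) AND ((((c NAND a) XNOR c) AND (c NAND a)) NOR (c NAND a))) NOR ((c NAND a) XNOR c)
At a=1, b=1, c=0: circuit gives 1, formula gives 0.

No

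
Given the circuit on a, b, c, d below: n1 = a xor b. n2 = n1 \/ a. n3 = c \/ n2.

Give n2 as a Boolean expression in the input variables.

(a xor b) \/ a

n1 = a xor b
n2 = n1 \/ a = (a xor b) \/ a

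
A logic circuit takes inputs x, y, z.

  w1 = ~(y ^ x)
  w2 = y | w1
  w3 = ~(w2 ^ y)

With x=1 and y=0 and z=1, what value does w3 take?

w1 = ~(0 ^ 1) = 0
w2 = 0 | 0 = 0
w3 = ~(0 ^ 0) = 1

1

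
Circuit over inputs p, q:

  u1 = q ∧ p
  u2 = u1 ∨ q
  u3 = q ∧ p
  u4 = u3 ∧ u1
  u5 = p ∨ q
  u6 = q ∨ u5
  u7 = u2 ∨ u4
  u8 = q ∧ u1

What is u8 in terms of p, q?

q ∧ (q ∧ p)

u1 = q ∧ p
u8 = q ∧ u1 = q ∧ (q ∧ p)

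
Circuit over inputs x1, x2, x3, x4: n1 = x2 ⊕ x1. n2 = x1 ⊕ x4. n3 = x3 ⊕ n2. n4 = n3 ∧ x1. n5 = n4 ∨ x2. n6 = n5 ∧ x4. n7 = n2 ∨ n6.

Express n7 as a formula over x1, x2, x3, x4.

n2 = x1 ⊕ x4
n3 = x3 ⊕ n2 = x3 ⊕ (x1 ⊕ x4)
n4 = n3 ∧ x1 = (x3 ⊕ (x1 ⊕ x4)) ∧ x1
n5 = n4 ∨ x2 = ((x3 ⊕ (x1 ⊕ x4)) ∧ x1) ∨ x2
n6 = n5 ∧ x4 = (((x3 ⊕ (x1 ⊕ x4)) ∧ x1) ∨ x2) ∧ x4
n7 = n2 ∨ n6 = (x1 ⊕ x4) ∨ ((((x3 ⊕ (x1 ⊕ x4)) ∧ x1) ∨ x2) ∧ x4)

(x1 ⊕ x4) ∨ ((((x3 ⊕ (x1 ⊕ x4)) ∧ x1) ∨ x2) ∧ x4)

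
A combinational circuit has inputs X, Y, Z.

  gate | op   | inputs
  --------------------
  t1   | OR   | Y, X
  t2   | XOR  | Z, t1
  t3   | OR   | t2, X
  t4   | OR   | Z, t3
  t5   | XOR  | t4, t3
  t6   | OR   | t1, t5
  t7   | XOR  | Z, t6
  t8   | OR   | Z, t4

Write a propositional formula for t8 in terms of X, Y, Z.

Z OR (Z OR ((Z XOR (Y OR X)) OR X))

t1 = Y OR X
t2 = Z XOR t1 = Z XOR (Y OR X)
t3 = t2 OR X = (Z XOR (Y OR X)) OR X
t4 = Z OR t3 = Z OR ((Z XOR (Y OR X)) OR X)
t8 = Z OR t4 = Z OR (Z OR ((Z XOR (Y OR X)) OR X))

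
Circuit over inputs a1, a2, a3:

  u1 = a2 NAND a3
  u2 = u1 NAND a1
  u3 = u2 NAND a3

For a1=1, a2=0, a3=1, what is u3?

1

u1 = 0 NAND 1 = 1
u2 = 1 NAND 1 = 0
u3 = 0 NAND 1 = 1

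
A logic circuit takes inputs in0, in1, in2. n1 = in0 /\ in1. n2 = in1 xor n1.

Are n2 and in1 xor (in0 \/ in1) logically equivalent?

n1 = in0 /\ in1
n2 = in1 xor n1 = in1 xor (in0 /\ in1)
At in0=0, in1=1, in2=0: circuit gives 1, formula gives 0.

No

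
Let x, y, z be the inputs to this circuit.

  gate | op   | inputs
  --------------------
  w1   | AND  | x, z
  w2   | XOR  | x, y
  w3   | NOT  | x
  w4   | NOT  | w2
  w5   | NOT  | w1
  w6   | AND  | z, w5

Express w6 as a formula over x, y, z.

w1 = x AND z
w5 = NOT w1 = NOT (x AND z)
w6 = z AND w5 = z AND NOT (x AND z)

z AND NOT (x AND z)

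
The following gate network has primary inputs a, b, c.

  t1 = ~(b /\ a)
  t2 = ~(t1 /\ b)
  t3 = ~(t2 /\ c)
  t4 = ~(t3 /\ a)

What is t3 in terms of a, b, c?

t1 = ~(b /\ a)
t2 = ~(t1 /\ b) = ~((~(b /\ a)) /\ b)
t3 = ~(t2 /\ c) = ~((~((~(b /\ a)) /\ b)) /\ c)

~((~((~(b /\ a)) /\ b)) /\ c)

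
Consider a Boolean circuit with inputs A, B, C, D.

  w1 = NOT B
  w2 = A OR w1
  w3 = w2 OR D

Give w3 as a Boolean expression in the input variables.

w1 = NOT B
w2 = A OR w1 = A OR NOT B
w3 = w2 OR D = (A OR NOT B) OR D

(A OR NOT B) OR D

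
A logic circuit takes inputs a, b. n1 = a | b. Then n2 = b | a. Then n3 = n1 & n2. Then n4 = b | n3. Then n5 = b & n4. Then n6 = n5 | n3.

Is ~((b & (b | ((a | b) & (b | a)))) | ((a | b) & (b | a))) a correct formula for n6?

No

n1 = a | b
n2 = b | a
n3 = n1 & n2 = (a | b) & (b | a)
n4 = b | n3 = b | ((a | b) & (b | a))
n5 = b & n4 = b & (b | ((a | b) & (b | a)))
n6 = n5 | n3 = (b & (b | ((a | b) & (b | a)))) | ((a | b) & (b | a))
At a=0, b=0: circuit gives 0, formula gives 1.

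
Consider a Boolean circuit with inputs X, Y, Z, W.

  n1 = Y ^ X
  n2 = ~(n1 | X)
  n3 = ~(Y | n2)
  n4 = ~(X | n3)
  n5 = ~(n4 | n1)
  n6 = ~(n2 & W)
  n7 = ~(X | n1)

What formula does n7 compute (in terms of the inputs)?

n1 = Y ^ X
n7 = ~(X | n1) = ~(X | (Y ^ X))

~(X | (Y ^ X))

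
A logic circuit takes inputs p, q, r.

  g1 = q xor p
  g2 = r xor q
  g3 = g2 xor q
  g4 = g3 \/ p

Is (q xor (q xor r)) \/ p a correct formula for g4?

g2 = r xor q
g3 = g2 xor q = (r xor q) xor q
g4 = g3 \/ p = ((r xor q) xor q) \/ p
At p=0, q=0, r=0: circuit gives 0, formula gives 0.
At p=0, q=0, r=1: circuit gives 1, formula gives 1.
Agrees on all 8 inputs.

Yes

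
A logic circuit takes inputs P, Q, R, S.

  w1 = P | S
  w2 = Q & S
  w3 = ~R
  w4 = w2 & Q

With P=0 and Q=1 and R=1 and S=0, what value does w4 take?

0

w2 = 1 & 0 = 0
w4 = 0 & 1 = 0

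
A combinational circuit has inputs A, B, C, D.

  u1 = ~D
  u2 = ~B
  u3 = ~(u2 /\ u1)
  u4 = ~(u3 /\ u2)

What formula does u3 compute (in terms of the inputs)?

~(~B /\ ~D)

u1 = ~D
u2 = ~B
u3 = ~(u2 /\ u1) = ~(~B /\ ~D)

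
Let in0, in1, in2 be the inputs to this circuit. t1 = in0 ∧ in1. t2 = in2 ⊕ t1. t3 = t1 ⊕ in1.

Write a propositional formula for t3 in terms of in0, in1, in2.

(in0 ∧ in1) ⊕ in1

t1 = in0 ∧ in1
t3 = t1 ⊕ in1 = (in0 ∧ in1) ⊕ in1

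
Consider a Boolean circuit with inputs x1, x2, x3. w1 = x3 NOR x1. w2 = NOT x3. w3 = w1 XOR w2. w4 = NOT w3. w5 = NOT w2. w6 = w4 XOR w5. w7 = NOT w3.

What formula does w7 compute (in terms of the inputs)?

NOT ((x3 NOR x1) XOR NOT x3)

w1 = x3 NOR x1
w2 = NOT x3
w3 = w1 XOR w2 = (x3 NOR x1) XOR NOT x3
w7 = NOT w3 = NOT ((x3 NOR x1) XOR NOT x3)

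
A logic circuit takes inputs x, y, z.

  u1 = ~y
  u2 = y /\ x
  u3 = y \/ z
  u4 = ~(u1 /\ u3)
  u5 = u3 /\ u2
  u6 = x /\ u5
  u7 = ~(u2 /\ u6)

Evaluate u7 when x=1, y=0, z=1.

1

u2 = 0 /\ 1 = 0
u3 = 0 \/ 1 = 1
u5 = 1 /\ 0 = 0
u6 = 1 /\ 0 = 0
u7 = ~(0 /\ 0) = 1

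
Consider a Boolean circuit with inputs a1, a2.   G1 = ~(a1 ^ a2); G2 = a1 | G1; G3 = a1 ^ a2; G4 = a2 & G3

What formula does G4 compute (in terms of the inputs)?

a2 & (a1 ^ a2)

G3 = a1 ^ a2
G4 = a2 & G3 = a2 & (a1 ^ a2)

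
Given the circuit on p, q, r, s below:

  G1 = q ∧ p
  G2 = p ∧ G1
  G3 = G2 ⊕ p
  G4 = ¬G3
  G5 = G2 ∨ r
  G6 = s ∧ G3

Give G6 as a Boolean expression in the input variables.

G1 = q ∧ p
G2 = p ∧ G1 = p ∧ (q ∧ p)
G3 = G2 ⊕ p = (p ∧ (q ∧ p)) ⊕ p
G6 = s ∧ G3 = s ∧ ((p ∧ (q ∧ p)) ⊕ p)

s ∧ ((p ∧ (q ∧ p)) ⊕ p)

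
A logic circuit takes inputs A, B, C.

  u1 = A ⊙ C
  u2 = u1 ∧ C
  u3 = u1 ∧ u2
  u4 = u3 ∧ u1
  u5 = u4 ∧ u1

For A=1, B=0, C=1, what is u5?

u1 = 1 ⊙ 1 = 1
u2 = 1 ∧ 1 = 1
u3 = 1 ∧ 1 = 1
u4 = 1 ∧ 1 = 1
u5 = 1 ∧ 1 = 1

1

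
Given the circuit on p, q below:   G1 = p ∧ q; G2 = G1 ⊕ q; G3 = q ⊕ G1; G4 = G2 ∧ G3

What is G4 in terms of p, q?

G1 = p ∧ q
G2 = G1 ⊕ q = (p ∧ q) ⊕ q
G3 = q ⊕ G1 = q ⊕ (p ∧ q)
G4 = G2 ∧ G3 = ((p ∧ q) ⊕ q) ∧ (q ⊕ (p ∧ q))

((p ∧ q) ⊕ q) ∧ (q ⊕ (p ∧ q))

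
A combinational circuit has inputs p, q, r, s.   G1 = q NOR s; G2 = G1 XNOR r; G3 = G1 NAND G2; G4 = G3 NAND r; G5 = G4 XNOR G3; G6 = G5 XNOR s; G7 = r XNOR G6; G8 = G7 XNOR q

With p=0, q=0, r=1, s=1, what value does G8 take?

1

G1 = 0 NOR 1 = 0
G2 = 0 XNOR 1 = 0
G3 = 0 NAND 0 = 1
G4 = 1 NAND 1 = 0
G5 = 0 XNOR 1 = 0
G6 = 0 XNOR 1 = 0
G7 = 1 XNOR 0 = 0
G8 = 0 XNOR 0 = 1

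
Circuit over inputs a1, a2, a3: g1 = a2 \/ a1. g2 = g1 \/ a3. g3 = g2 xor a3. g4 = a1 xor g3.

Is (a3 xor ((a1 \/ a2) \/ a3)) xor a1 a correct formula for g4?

Yes

g1 = a2 \/ a1
g2 = g1 \/ a3 = (a2 \/ a1) \/ a3
g3 = g2 xor a3 = ((a2 \/ a1) \/ a3) xor a3
g4 = a1 xor g3 = a1 xor (((a2 \/ a1) \/ a3) xor a3)
At a1=0, a2=0, a3=0: circuit gives 0, formula gives 0.
At a1=0, a2=1, a3=0: circuit gives 1, formula gives 1.
Agrees on all 8 inputs.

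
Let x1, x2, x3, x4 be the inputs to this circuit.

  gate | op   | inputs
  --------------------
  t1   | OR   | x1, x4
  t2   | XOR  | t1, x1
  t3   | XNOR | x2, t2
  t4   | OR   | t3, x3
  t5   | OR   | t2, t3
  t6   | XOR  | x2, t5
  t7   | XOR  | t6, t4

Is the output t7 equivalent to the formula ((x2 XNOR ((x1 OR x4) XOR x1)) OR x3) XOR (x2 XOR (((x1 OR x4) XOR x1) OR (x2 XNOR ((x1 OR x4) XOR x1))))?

Yes

t1 = x1 OR x4
t2 = t1 XOR x1 = (x1 OR x4) XOR x1
t3 = x2 XNOR t2 = x2 XNOR ((x1 OR x4) XOR x1)
t4 = t3 OR x3 = (x2 XNOR ((x1 OR x4) XOR x1)) OR x3
t5 = t2 OR t3 = ((x1 OR x4) XOR x1) OR (x2 XNOR ((x1 OR x4) XOR x1))
t6 = x2 XOR t5 = x2 XOR (((x1 OR x4) XOR x1) OR (x2 XNOR ((x1 OR x4) XOR x1)))
t7 = t6 XOR t4 = (x2 XOR (((x1 OR x4) XOR x1) OR (x2 XNOR ((x1 OR x4) XOR x1)))) XOR ((x2 XNOR ((x1 OR x4) XOR x1)) OR x3)
At x1=0, x2=0, x3=0, x4=0: circuit gives 0, formula gives 0.
At x1=0, x2=0, x3=0, x4=1: circuit gives 1, formula gives 1.
Agrees on all 16 inputs.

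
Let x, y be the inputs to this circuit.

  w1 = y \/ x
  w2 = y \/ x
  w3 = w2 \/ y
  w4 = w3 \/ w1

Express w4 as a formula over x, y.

((y \/ x) \/ y) \/ (y \/ x)

w1 = y \/ x
w2 = y \/ x
w3 = w2 \/ y = (y \/ x) \/ y
w4 = w3 \/ w1 = ((y \/ x) \/ y) \/ (y \/ x)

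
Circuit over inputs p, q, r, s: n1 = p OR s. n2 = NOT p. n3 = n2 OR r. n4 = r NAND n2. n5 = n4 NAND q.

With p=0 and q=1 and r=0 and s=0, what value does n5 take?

n2 = NOT 0 = 1
n4 = 0 NAND 1 = 1
n5 = 1 NAND 1 = 0

0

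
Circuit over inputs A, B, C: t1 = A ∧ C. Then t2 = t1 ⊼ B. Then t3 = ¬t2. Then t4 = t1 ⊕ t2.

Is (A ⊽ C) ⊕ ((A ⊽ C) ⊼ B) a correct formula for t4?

t1 = A ∧ C
t2 = t1 ⊼ B = (A ∧ C) ⊼ B
t4 = t1 ⊕ t2 = (A ∧ C) ⊕ ((A ∧ C) ⊼ B)
At A=0, B=0, C=0: circuit gives 1, formula gives 0.

No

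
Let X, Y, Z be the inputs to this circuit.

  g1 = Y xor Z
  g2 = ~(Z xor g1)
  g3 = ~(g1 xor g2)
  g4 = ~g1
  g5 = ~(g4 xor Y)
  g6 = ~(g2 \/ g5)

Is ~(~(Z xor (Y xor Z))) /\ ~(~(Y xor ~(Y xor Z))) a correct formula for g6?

g1 = Y xor Z
g2 = ~(Z xor g1) = ~(Z xor (Y xor Z))
g4 = ~g1 = ~(Y xor Z)
g5 = ~(g4 xor Y) = ~(~(Y xor Z) xor Y)
g6 = ~(g2 \/ g5) = ~((~(Z xor (Y xor Z))) \/ (~(~(Y xor Z) xor Y)))
At X=0, Y=0, Z=0: circuit gives 0, formula gives 0.
At X=0, Y=1, Z=0: circuit gives 1, formula gives 1.
Agrees on all 8 inputs.

Yes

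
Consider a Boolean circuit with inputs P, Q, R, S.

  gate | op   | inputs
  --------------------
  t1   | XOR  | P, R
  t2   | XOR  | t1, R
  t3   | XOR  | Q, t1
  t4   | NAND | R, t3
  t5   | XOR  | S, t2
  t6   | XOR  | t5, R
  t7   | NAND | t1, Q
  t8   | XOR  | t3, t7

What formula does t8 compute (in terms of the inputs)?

t1 = P XOR R
t3 = Q XOR t1 = Q XOR (P XOR R)
t7 = t1 NAND Q = (P XOR R) NAND Q
t8 = t3 XOR t7 = (Q XOR (P XOR R)) XOR ((P XOR R) NAND Q)

(Q XOR (P XOR R)) XOR ((P XOR R) NAND Q)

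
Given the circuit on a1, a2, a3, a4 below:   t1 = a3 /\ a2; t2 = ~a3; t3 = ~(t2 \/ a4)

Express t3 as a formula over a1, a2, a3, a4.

~(~a3 \/ a4)

t2 = ~a3
t3 = ~(t2 \/ a4) = ~(~a3 \/ a4)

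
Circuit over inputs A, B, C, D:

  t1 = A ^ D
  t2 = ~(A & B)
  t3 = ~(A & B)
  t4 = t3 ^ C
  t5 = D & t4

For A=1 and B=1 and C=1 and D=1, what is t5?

1

t3 = ~(1 & 1) = 0
t4 = 0 ^ 1 = 1
t5 = 1 & 1 = 1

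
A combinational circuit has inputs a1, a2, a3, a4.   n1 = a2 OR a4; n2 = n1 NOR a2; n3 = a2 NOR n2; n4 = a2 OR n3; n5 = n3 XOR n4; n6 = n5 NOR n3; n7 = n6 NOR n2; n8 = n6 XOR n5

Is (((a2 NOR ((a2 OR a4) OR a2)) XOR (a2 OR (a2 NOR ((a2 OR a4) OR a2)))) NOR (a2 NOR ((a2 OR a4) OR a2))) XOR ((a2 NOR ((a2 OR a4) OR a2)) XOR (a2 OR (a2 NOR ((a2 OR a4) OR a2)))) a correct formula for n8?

No

n1 = a2 OR a4
n2 = n1 NOR a2 = (a2 OR a4) NOR a2
n3 = a2 NOR n2 = a2 NOR ((a2 OR a4) NOR a2)
n4 = a2 OR n3 = a2 OR (a2 NOR ((a2 OR a4) NOR a2))
n5 = n3 XOR n4 = (a2 NOR ((a2 OR a4) NOR a2)) XOR (a2 OR (a2 NOR ((a2 OR a4) NOR a2)))
n6 = n5 NOR n3 = ((a2 NOR ((a2 OR a4) NOR a2)) XOR (a2 OR (a2 NOR ((a2 OR a4) NOR a2)))) NOR (a2 NOR ((a2 OR a4) NOR a2))
n8 = n6 XOR n5 = (((a2 NOR ((a2 OR a4) NOR a2)) XOR (a2 OR (a2 NOR ((a2 OR a4) NOR a2)))) NOR (a2 NOR ((a2 OR a4) NOR a2))) XOR ((a2 NOR ((a2 OR a4) NOR a2)) XOR (a2 OR (a2 NOR ((a2 OR a4) NOR a2))))
At a1=0, a2=0, a3=0, a4=0: circuit gives 1, formula gives 0.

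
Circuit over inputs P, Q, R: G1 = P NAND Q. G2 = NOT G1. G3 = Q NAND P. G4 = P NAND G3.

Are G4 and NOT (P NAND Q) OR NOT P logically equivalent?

Yes

G3 = Q NAND P
G4 = P NAND G3 = P NAND (Q NAND P)
At P=1, Q=0, R=0: circuit gives 0, formula gives 0.
At P=0, Q=0, R=0: circuit gives 1, formula gives 1.
Agrees on all 8 inputs.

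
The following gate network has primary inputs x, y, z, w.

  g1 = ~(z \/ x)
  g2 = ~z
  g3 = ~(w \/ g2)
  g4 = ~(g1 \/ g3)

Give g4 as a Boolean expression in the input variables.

~((~(z \/ x)) \/ (~(w \/ ~z)))

g1 = ~(z \/ x)
g2 = ~z
g3 = ~(w \/ g2) = ~(w \/ ~z)
g4 = ~(g1 \/ g3) = ~((~(z \/ x)) \/ (~(w \/ ~z)))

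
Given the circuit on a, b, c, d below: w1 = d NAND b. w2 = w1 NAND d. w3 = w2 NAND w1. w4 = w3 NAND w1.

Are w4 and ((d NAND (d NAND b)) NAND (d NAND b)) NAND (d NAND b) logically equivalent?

Yes

w1 = d NAND b
w2 = w1 NAND d = (d NAND b) NAND d
w3 = w2 NAND w1 = ((d NAND b) NAND d) NAND (d NAND b)
w4 = w3 NAND w1 = (((d NAND b) NAND d) NAND (d NAND b)) NAND (d NAND b)
At a=0, b=0, c=0, d=1: circuit gives 0, formula gives 0.
At a=0, b=0, c=0, d=0: circuit gives 1, formula gives 1.
Agrees on all 16 inputs.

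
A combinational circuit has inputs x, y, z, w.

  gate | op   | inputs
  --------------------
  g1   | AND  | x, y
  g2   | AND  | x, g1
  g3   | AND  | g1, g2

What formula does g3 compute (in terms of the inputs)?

(x AND y) AND (x AND (x AND y))

g1 = x AND y
g2 = x AND g1 = x AND (x AND y)
g3 = g1 AND g2 = (x AND y) AND (x AND (x AND y))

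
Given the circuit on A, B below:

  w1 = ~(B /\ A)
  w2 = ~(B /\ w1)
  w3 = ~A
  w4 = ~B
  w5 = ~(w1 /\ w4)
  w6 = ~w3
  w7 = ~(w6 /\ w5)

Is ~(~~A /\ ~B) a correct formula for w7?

w1 = ~(B /\ A)
w3 = ~A
w4 = ~B
w5 = ~(w1 /\ w4) = ~((~(B /\ A)) /\ ~B)
w6 = ~w3 = ~~A
w7 = ~(w6 /\ w5) = ~(~~A /\ (~((~(B /\ A)) /\ ~B)))
At A=1, B=0: circuit gives 1, formula gives 0.

No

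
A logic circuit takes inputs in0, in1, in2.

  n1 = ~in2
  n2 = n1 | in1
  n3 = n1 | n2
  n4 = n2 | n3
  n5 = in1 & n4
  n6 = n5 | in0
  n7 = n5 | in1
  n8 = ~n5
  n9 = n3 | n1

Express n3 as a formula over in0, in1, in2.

n1 = ~in2
n2 = n1 | in1 = ~in2 | in1
n3 = n1 | n2 = ~in2 | (~in2 | in1)

~in2 | (~in2 | in1)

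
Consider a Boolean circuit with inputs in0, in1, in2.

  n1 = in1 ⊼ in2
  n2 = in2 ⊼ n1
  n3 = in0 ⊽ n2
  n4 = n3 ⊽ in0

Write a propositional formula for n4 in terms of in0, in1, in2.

(in0 ⊽ (in2 ⊼ (in1 ⊼ in2))) ⊽ in0

n1 = in1 ⊼ in2
n2 = in2 ⊼ n1 = in2 ⊼ (in1 ⊼ in2)
n3 = in0 ⊽ n2 = in0 ⊽ (in2 ⊼ (in1 ⊼ in2))
n4 = n3 ⊽ in0 = (in0 ⊽ (in2 ⊼ (in1 ⊼ in2))) ⊽ in0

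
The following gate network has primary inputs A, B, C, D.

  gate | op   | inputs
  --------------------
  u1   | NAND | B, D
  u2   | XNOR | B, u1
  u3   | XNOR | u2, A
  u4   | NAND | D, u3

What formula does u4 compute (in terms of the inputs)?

D NAND ((B XNOR (B NAND D)) XNOR A)

u1 = B NAND D
u2 = B XNOR u1 = B XNOR (B NAND D)
u3 = u2 XNOR A = (B XNOR (B NAND D)) XNOR A
u4 = D NAND u3 = D NAND ((B XNOR (B NAND D)) XNOR A)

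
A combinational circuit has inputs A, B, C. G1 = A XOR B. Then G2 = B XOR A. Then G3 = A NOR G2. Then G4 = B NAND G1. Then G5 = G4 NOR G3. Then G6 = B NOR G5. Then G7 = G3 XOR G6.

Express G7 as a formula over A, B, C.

(A NOR (B XOR A)) XOR (B NOR ((B NAND (A XOR B)) NOR (A NOR (B XOR A))))

G1 = A XOR B
G2 = B XOR A
G3 = A NOR G2 = A NOR (B XOR A)
G4 = B NAND G1 = B NAND (A XOR B)
G5 = G4 NOR G3 = (B NAND (A XOR B)) NOR (A NOR (B XOR A))
G6 = B NOR G5 = B NOR ((B NAND (A XOR B)) NOR (A NOR (B XOR A)))
G7 = G3 XOR G6 = (A NOR (B XOR A)) XOR (B NOR ((B NAND (A XOR B)) NOR (A NOR (B XOR A))))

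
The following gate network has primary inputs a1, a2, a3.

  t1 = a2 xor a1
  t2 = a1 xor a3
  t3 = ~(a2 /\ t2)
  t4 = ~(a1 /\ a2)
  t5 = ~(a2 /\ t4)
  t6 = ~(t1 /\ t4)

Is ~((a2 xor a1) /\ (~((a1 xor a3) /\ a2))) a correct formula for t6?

t1 = a2 xor a1
t4 = ~(a1 /\ a2)
t6 = ~(t1 /\ t4) = ~((a2 xor a1) /\ (~(a1 /\ a2)))
At a1=0, a2=1, a3=1: circuit gives 0, formula gives 1.

No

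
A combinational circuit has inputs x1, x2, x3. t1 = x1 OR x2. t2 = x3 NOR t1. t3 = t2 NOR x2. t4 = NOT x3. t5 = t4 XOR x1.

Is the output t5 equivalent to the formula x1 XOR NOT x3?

t4 = NOT x3
t5 = t4 XOR x1 = NOT x3 XOR x1
At x1=0, x2=0, x3=1: circuit gives 0, formula gives 0.
At x1=0, x2=0, x3=0: circuit gives 1, formula gives 1.
Agrees on all 8 inputs.

Yes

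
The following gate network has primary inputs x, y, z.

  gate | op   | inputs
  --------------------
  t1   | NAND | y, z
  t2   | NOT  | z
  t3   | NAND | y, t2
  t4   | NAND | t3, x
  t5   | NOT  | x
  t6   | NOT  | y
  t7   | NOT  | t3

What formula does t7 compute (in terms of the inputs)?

NOT (y NAND NOT z)

t2 = NOT z
t3 = y NAND t2 = y NAND NOT z
t7 = NOT t3 = NOT (y NAND NOT z)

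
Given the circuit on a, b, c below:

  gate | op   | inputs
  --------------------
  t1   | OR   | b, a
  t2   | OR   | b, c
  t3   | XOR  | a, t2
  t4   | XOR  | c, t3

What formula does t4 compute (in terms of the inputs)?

t2 = b OR c
t3 = a XOR t2 = a XOR (b OR c)
t4 = c XOR t3 = c XOR (a XOR (b OR c))

c XOR (a XOR (b OR c))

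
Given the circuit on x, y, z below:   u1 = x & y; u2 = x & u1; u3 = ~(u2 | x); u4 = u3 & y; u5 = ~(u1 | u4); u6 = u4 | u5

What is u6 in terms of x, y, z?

((~((x & (x & y)) | x)) & y) | (~((x & y) | ((~((x & (x & y)) | x)) & y)))

u1 = x & y
u2 = x & u1 = x & (x & y)
u3 = ~(u2 | x) = ~((x & (x & y)) | x)
u4 = u3 & y = (~((x & (x & y)) | x)) & y
u5 = ~(u1 | u4) = ~((x & y) | ((~((x & (x & y)) | x)) & y))
u6 = u4 | u5 = ((~((x & (x & y)) | x)) & y) | (~((x & y) | ((~((x & (x & y)) | x)) & y)))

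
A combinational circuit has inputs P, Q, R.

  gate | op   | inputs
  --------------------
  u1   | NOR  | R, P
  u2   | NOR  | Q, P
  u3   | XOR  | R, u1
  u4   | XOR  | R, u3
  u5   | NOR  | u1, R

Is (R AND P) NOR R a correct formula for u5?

No

u1 = R NOR P
u5 = u1 NOR R = (R NOR P) NOR R
At P=0, Q=0, R=0: circuit gives 0, formula gives 1.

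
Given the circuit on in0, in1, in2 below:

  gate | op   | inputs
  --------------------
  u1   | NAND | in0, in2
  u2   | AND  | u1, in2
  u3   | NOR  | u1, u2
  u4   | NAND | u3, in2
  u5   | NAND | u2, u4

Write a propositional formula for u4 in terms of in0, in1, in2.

((in0 NAND in2) NOR ((in0 NAND in2) AND in2)) NAND in2

u1 = in0 NAND in2
u2 = u1 AND in2 = (in0 NAND in2) AND in2
u3 = u1 NOR u2 = (in0 NAND in2) NOR ((in0 NAND in2) AND in2)
u4 = u3 NAND in2 = ((in0 NAND in2) NOR ((in0 NAND in2) AND in2)) NAND in2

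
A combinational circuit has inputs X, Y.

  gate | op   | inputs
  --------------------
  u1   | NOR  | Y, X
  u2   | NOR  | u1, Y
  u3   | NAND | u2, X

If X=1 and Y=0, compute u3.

0

u1 = 0 NOR 1 = 0
u2 = 0 NOR 0 = 1
u3 = 1 NAND 1 = 0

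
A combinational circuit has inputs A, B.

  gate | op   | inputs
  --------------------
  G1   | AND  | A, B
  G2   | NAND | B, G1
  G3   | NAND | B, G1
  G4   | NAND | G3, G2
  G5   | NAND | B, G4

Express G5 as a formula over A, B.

G1 = A AND B
G2 = B NAND G1 = B NAND (A AND B)
G3 = B NAND G1 = B NAND (A AND B)
G4 = G3 NAND G2 = (B NAND (A AND B)) NAND (B NAND (A AND B))
G5 = B NAND G4 = B NAND ((B NAND (A AND B)) NAND (B NAND (A AND B)))

B NAND ((B NAND (A AND B)) NAND (B NAND (A AND B)))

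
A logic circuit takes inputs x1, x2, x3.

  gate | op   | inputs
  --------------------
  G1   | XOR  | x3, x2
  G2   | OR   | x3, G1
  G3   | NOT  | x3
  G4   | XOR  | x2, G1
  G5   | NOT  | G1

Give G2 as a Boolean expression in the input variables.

x3 OR (x3 XOR x2)

G1 = x3 XOR x2
G2 = x3 OR G1 = x3 OR (x3 XOR x2)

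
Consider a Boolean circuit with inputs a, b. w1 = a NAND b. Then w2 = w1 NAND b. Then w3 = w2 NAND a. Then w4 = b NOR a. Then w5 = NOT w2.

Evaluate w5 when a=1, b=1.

0

w1 = 1 NAND 1 = 0
w2 = 0 NAND 1 = 1
w5 = NOT 1 = 0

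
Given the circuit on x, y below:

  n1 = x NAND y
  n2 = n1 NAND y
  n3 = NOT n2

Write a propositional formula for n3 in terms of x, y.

n1 = x NAND y
n2 = n1 NAND y = (x NAND y) NAND y
n3 = NOT n2 = NOT ((x NAND y) NAND y)

NOT ((x NAND y) NAND y)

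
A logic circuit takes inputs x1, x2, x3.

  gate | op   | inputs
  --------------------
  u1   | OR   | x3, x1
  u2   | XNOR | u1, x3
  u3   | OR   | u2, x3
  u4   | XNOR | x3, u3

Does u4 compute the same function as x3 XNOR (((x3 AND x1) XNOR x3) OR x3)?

No

u1 = x3 OR x1
u2 = u1 XNOR x3 = (x3 OR x1) XNOR x3
u3 = u2 OR x3 = ((x3 OR x1) XNOR x3) OR x3
u4 = x3 XNOR u3 = x3 XNOR (((x3 OR x1) XNOR x3) OR x3)
At x1=1, x2=0, x3=0: circuit gives 1, formula gives 0.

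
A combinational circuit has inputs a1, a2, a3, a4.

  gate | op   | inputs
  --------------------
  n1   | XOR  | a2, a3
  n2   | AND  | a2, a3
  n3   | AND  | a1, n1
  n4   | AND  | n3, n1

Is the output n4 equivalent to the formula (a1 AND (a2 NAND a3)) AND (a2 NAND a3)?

No

n1 = a2 XOR a3
n3 = a1 AND n1 = a1 AND (a2 XOR a3)
n4 = n3 AND n1 = (a1 AND (a2 XOR a3)) AND (a2 XOR a3)
At a1=1, a2=0, a3=0, a4=0: circuit gives 0, formula gives 1.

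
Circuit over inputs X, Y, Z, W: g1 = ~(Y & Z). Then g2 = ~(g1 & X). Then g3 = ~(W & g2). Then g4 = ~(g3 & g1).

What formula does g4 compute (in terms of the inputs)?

~((~(W & (~((~(Y & Z)) & X)))) & (~(Y & Z)))

g1 = ~(Y & Z)
g2 = ~(g1 & X) = ~((~(Y & Z)) & X)
g3 = ~(W & g2) = ~(W & (~((~(Y & Z)) & X)))
g4 = ~(g3 & g1) = ~((~(W & (~((~(Y & Z)) & X)))) & (~(Y & Z)))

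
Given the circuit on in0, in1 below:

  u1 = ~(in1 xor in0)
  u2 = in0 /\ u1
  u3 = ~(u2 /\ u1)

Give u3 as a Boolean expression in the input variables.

u1 = ~(in1 xor in0)
u2 = in0 /\ u1 = in0 /\ (~(in1 xor in0))
u3 = ~(u2 /\ u1) = ~((in0 /\ (~(in1 xor in0))) /\ (~(in1 xor in0)))

~((in0 /\ (~(in1 xor in0))) /\ (~(in1 xor in0)))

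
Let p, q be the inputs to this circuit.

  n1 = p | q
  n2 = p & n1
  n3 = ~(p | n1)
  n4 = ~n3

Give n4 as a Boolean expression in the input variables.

~(~(p | (p | q)))

n1 = p | q
n3 = ~(p | n1) = ~(p | (p | q))
n4 = ~n3 = ~(~(p | (p | q)))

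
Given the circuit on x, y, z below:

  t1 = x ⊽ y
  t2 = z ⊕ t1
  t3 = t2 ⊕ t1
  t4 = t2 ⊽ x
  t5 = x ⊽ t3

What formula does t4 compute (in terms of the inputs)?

t1 = x ⊽ y
t2 = z ⊕ t1 = z ⊕ (x ⊽ y)
t4 = t2 ⊽ x = (z ⊕ (x ⊽ y)) ⊽ x

(z ⊕ (x ⊽ y)) ⊽ x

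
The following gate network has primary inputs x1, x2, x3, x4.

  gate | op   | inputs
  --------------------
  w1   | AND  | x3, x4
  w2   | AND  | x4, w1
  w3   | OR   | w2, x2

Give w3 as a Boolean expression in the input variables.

(x4 AND (x3 AND x4)) OR x2

w1 = x3 AND x4
w2 = x4 AND w1 = x4 AND (x3 AND x4)
w3 = w2 OR x2 = (x4 AND (x3 AND x4)) OR x2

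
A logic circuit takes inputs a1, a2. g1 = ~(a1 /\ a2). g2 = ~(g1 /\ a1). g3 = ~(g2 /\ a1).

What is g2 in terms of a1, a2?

g1 = ~(a1 /\ a2)
g2 = ~(g1 /\ a1) = ~((~(a1 /\ a2)) /\ a1)

~((~(a1 /\ a2)) /\ a1)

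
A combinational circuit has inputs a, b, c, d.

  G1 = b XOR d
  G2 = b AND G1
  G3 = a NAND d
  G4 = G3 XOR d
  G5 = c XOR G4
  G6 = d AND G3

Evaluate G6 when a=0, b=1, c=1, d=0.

0

G3 = 0 NAND 0 = 1
G6 = 0 AND 1 = 0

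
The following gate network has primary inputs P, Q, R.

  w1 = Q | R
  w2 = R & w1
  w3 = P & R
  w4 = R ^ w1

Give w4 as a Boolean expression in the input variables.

w1 = Q | R
w4 = R ^ w1 = R ^ (Q | R)

R ^ (Q | R)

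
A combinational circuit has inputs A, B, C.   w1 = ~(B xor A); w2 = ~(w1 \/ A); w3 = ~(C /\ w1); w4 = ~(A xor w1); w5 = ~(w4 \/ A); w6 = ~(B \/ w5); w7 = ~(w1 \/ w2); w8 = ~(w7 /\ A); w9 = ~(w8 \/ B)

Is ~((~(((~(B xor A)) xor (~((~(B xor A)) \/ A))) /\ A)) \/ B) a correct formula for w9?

No

w1 = ~(B xor A)
w2 = ~(w1 \/ A) = ~((~(B xor A)) \/ A)
w7 = ~(w1 \/ w2) = ~((~(B xor A)) \/ (~((~(B xor A)) \/ A)))
w8 = ~(w7 /\ A) = ~((~((~(B xor A)) \/ (~((~(B xor A)) \/ A)))) /\ A)
w9 = ~(w8 \/ B) = ~((~((~((~(B xor A)) \/ (~((~(B xor A)) \/ A)))) /\ A)) \/ B)
At A=1, B=0, C=0: circuit gives 1, formula gives 0.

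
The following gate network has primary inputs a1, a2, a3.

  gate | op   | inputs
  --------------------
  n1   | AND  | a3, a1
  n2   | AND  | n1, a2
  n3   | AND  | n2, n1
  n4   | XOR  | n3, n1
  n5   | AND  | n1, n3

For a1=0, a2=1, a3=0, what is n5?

n1 = 0 AND 0 = 0
n2 = 0 AND 1 = 0
n3 = 0 AND 0 = 0
n5 = 0 AND 0 = 0

0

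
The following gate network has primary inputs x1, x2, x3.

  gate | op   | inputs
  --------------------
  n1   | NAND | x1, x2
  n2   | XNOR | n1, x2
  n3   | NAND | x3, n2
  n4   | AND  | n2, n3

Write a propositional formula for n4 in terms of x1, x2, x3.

n1 = x1 NAND x2
n2 = n1 XNOR x2 = (x1 NAND x2) XNOR x2
n3 = x3 NAND n2 = x3 NAND ((x1 NAND x2) XNOR x2)
n4 = n2 AND n3 = ((x1 NAND x2) XNOR x2) AND (x3 NAND ((x1 NAND x2) XNOR x2))

((x1 NAND x2) XNOR x2) AND (x3 NAND ((x1 NAND x2) XNOR x2))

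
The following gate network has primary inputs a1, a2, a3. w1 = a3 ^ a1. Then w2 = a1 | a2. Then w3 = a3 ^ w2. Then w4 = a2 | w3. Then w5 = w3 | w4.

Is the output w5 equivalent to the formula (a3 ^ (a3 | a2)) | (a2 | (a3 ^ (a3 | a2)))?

No

w2 = a1 | a2
w3 = a3 ^ w2 = a3 ^ (a1 | a2)
w4 = a2 | w3 = a2 | (a3 ^ (a1 | a2))
w5 = w3 | w4 = (a3 ^ (a1 | a2)) | (a2 | (a3 ^ (a1 | a2)))
At a1=0, a2=0, a3=1: circuit gives 1, formula gives 0.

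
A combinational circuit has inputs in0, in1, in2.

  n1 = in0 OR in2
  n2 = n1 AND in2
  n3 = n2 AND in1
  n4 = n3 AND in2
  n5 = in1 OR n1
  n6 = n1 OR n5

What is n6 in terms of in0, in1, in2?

n1 = in0 OR in2
n5 = in1 OR n1 = in1 OR (in0 OR in2)
n6 = n1 OR n5 = (in0 OR in2) OR (in1 OR (in0 OR in2))

(in0 OR in2) OR (in1 OR (in0 OR in2))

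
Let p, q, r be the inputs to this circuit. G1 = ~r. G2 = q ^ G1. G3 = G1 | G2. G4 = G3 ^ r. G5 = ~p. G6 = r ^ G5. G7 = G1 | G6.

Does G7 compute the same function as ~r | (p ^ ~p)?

No

G1 = ~r
G5 = ~p
G6 = r ^ G5 = r ^ ~p
G7 = G1 | G6 = ~r | (r ^ ~p)
At p=0, q=0, r=1: circuit gives 0, formula gives 1.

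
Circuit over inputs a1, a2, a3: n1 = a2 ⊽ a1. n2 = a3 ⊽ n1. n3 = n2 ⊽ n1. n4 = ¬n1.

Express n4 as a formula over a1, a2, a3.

¬(a2 ⊽ a1)

n1 = a2 ⊽ a1
n4 = ¬n1 = ¬(a2 ⊽ a1)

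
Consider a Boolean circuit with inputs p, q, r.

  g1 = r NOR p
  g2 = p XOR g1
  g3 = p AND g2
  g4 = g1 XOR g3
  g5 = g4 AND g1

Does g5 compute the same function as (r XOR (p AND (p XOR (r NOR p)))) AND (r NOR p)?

g1 = r NOR p
g2 = p XOR g1 = p XOR (r NOR p)
g3 = p AND g2 = p AND (p XOR (r NOR p))
g4 = g1 XOR g3 = (r NOR p) XOR (p AND (p XOR (r NOR p)))
g5 = g4 AND g1 = ((r NOR p) XOR (p AND (p XOR (r NOR p)))) AND (r NOR p)
At p=0, q=0, r=0: circuit gives 1, formula gives 0.

No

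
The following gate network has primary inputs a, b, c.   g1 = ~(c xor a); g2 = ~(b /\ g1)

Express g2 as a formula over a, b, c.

g1 = ~(c xor a)
g2 = ~(b /\ g1) = ~(b /\ (~(c xor a)))

~(b /\ (~(c xor a)))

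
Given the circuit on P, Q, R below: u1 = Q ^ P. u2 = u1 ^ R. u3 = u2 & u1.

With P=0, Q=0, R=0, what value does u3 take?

u1 = 0 ^ 0 = 0
u2 = 0 ^ 0 = 0
u3 = 0 & 0 = 0

0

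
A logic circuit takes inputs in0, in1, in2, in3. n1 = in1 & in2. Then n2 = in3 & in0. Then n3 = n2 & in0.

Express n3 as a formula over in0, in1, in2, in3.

n2 = in3 & in0
n3 = n2 & in0 = (in3 & in0) & in0

(in3 & in0) & in0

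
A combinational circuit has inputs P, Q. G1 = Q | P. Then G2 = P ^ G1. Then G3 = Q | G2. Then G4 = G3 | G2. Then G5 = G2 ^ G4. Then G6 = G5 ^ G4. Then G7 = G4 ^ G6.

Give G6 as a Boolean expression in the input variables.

G1 = Q | P
G2 = P ^ G1 = P ^ (Q | P)
G3 = Q | G2 = Q | (P ^ (Q | P))
G4 = G3 | G2 = (Q | (P ^ (Q | P))) | (P ^ (Q | P))
G5 = G2 ^ G4 = (P ^ (Q | P)) ^ ((Q | (P ^ (Q | P))) | (P ^ (Q | P)))
G6 = G5 ^ G4 = ((P ^ (Q | P)) ^ ((Q | (P ^ (Q | P))) | (P ^ (Q | P)))) ^ ((Q | (P ^ (Q | P))) | (P ^ (Q | P)))

((P ^ (Q | P)) ^ ((Q | (P ^ (Q | P))) | (P ^ (Q | P)))) ^ ((Q | (P ^ (Q | P))) | (P ^ (Q | P)))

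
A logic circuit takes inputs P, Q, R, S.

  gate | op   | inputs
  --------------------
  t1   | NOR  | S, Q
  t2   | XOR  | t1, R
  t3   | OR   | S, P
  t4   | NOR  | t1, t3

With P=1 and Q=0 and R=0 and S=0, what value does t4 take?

0

t1 = 0 NOR 0 = 1
t3 = 0 OR 1 = 1
t4 = 1 NOR 1 = 0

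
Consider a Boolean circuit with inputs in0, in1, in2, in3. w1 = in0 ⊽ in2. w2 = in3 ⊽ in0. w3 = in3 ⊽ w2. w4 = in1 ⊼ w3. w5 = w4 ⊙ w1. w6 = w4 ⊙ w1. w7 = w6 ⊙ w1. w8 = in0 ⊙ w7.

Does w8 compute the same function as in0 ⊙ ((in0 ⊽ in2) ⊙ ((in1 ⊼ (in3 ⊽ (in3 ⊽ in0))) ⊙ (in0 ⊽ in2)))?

Yes

w1 = in0 ⊽ in2
w2 = in3 ⊽ in0
w3 = in3 ⊽ w2 = in3 ⊽ (in3 ⊽ in0)
w4 = in1 ⊼ w3 = in1 ⊼ (in3 ⊽ (in3 ⊽ in0))
w6 = w4 ⊙ w1 = (in1 ⊼ (in3 ⊽ (in3 ⊽ in0))) ⊙ (in0 ⊽ in2)
w7 = w6 ⊙ w1 = ((in1 ⊼ (in3 ⊽ (in3 ⊽ in0))) ⊙ (in0 ⊽ in2)) ⊙ (in0 ⊽ in2)
w8 = in0 ⊙ w7 = in0 ⊙ (((in1 ⊼ (in3 ⊽ (in3 ⊽ in0))) ⊙ (in0 ⊽ in2)) ⊙ (in0 ⊽ in2))
At in0=0, in1=0, in2=0, in3=0: circuit gives 0, formula gives 0.
At in0=1, in1=0, in2=0, in3=0: circuit gives 1, formula gives 1.
Agrees on all 16 inputs.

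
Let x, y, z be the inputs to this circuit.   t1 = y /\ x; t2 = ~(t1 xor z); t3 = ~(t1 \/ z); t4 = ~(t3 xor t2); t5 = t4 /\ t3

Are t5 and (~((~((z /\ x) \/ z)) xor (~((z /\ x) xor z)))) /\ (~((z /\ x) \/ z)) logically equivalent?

No

t1 = y /\ x
t2 = ~(t1 xor z) = ~((y /\ x) xor z)
t3 = ~(t1 \/ z) = ~((y /\ x) \/ z)
t4 = ~(t3 xor t2) = ~((~((y /\ x) \/ z)) xor (~((y /\ x) xor z)))
t5 = t4 /\ t3 = (~((~((y /\ x) \/ z)) xor (~((y /\ x) xor z)))) /\ (~((y /\ x) \/ z))
At x=1, y=1, z=0: circuit gives 0, formula gives 1.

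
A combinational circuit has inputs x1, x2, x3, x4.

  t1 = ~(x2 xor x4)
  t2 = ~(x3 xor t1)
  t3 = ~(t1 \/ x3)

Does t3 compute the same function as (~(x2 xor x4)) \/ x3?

No

t1 = ~(x2 xor x4)
t3 = ~(t1 \/ x3) = ~((~(x2 xor x4)) \/ x3)
At x1=0, x2=0, x3=0, x4=0: circuit gives 0, formula gives 1.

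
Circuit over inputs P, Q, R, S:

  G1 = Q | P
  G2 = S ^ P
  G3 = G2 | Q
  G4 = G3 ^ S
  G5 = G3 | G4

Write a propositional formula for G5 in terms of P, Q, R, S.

G2 = S ^ P
G3 = G2 | Q = (S ^ P) | Q
G4 = G3 ^ S = ((S ^ P) | Q) ^ S
G5 = G3 | G4 = ((S ^ P) | Q) | (((S ^ P) | Q) ^ S)

((S ^ P) | Q) | (((S ^ P) | Q) ^ S)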